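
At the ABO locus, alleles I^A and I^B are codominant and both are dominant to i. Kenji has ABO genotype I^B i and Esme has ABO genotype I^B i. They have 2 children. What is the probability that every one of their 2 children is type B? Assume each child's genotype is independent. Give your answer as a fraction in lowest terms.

9/16

ABO cross I^B i × I^B i → 1/4 O, 3/4 B.
So P(type B) = 3/4 per child.
All 2 independent: (3/4)^2 = 9/16.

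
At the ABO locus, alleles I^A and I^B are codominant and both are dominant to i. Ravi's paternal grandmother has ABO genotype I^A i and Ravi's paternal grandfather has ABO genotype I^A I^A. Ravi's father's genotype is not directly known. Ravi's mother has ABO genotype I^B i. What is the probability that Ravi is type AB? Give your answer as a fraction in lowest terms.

3/8

Ravi's father's ABO genotype from I^A i × I^A I^A: 1/2 I^A I^A, 1/2 I^A i.
Crossing each possibility with the mother I^B i and summing P(type AB): 1/2·1/2 + 1/2·1/4 = 3/8.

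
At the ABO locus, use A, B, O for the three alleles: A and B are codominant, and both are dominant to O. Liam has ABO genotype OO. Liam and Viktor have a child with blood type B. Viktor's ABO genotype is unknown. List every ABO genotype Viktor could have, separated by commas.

For each candidate genotype of Viktor, check whether crossing it with OO can produce every observed child phenotype.
  AA → possible child types {A} ✗
  AB → possible child types {A, B} ✓
  AO → possible child types {O, A} ✗
  BB → possible child types {B} ✓
  BO → possible child types {O, B} ✓
  OO → possible child types {O} ✗

AB, BB, BO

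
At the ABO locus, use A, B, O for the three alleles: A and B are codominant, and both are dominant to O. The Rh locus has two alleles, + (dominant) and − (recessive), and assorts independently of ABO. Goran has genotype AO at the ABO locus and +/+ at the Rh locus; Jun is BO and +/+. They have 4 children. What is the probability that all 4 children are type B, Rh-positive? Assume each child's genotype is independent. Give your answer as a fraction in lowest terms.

1/256

ABO cross AO × BO → 1/4 O, 1/4 A, 1/4 B, 1/4 AB.
Rh cross +/+ × +/+ → 1 Rh+; so P(type B, Rh-positive) = 1/4 × 1 = 1/4 per child.
All 4 independent: (1/4)^4 = 1/256.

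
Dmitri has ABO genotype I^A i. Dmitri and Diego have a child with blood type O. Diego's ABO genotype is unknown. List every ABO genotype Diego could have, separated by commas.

I^A i, I^B i, i i

For each candidate genotype of Diego, check whether crossing it with I^A i can produce every observed child phenotype.
  I^A I^A → possible child types {A} ✗
  I^A I^B → possible child types {A, B, AB} ✗
  I^A i → possible child types {O, A} ✓
  I^B I^B → possible child types {B, AB} ✗
  I^B i → possible child types {O, A, B, AB} ✓
  i i → possible child types {O, A} ✓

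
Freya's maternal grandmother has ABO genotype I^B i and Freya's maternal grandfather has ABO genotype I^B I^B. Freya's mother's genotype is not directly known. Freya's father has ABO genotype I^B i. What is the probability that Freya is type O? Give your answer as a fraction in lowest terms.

1/8

Freya's mother's ABO genotype from I^B i × I^B I^B: 1/2 I^B I^B, 1/2 I^B i.
Crossing each possibility with the father I^B i and summing P(type O): 1/2·0 + 1/2·1/4 = 1/8.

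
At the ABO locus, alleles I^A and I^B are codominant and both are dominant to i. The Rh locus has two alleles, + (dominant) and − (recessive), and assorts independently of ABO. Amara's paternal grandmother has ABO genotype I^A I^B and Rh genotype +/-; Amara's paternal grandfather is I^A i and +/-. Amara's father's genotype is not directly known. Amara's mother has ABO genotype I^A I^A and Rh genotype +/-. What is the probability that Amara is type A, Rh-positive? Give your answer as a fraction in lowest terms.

Amara's father's ABO genotype from I^A I^B × I^A i: 1/4 I^A I^A, 1/4 I^A I^B, 1/4 I^A i, 1/4 I^B i.
Crossing each possibility with the mother I^A I^A and summing P(type A): 1/4·1 + 1/4·1/2 + 1/4·1 + 1/4·1/2 = 3/4.
Similarly for Rh via the father's Rh distribution: P(Rh+) = 3/4.
Independent loci: 3/4 × 3/4 = 9/16.

9/16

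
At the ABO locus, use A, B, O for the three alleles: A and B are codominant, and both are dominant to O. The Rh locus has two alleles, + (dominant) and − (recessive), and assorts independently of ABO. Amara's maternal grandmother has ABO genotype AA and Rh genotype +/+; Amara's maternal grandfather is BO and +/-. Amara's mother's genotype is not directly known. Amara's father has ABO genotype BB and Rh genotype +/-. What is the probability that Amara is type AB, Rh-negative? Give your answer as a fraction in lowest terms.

1/16

Amara's mother's ABO genotype from AA × BO: 1/2 AB, 1/2 AO.
Crossing each possibility with the father BB and summing P(type AB): 1/2·1/2 + 1/2·1/2 = 1/2.
Similarly for Rh via the mother's Rh distribution: P(Rh-) = 1/8.
Independent loci: 1/2 × 1/8 = 1/16.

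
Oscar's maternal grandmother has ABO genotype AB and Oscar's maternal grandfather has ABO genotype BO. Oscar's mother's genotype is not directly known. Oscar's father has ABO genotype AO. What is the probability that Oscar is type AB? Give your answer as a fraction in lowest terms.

1/4

Oscar's mother's ABO genotype from AB × BO: 1/4 AB, 1/4 AO, 1/4 BB, 1/4 BO.
Crossing each possibility with the father AO and summing P(type AB): 1/4·1/4 + 1/4·0 + 1/4·1/2 + 1/4·1/4 = 1/4.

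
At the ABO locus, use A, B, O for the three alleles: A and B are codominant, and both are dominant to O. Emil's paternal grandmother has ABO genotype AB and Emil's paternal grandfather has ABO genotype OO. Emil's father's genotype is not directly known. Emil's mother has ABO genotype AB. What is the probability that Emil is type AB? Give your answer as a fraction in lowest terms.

Emil's father's ABO genotype from AB × OO: 1/2 AO, 1/2 BO.
Crossing each possibility with the mother AB and summing P(type AB): 1/2·1/4 + 1/2·1/4 = 1/4.

1/4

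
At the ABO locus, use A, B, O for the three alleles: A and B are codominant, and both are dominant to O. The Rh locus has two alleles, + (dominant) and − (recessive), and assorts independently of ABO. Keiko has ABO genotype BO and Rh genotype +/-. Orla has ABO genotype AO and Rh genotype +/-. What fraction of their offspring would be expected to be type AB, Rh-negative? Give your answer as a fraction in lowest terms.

ABO cross BO × AO → offspring phenotypes: 1/4 O, 1/4 A, 1/4 B, 1/4 AB.
Rh cross +/- × +/- → 3/4 Rh+, 1/4 Rh-.
Independent loci: P(type AB, Rh-negative) = 1/4 × 1/4 = 1/16.

1/16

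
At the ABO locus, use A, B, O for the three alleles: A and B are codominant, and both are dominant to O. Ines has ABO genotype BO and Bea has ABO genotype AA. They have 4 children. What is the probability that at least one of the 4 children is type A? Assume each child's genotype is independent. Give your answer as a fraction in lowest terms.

15/16

ABO cross BO × AA → 1/2 A, 1/2 AB.
So P(type A) = 1/2 per child.
P(none) = (1/2)^4 = 1/16; P(at least one) = 1 − 1/16 = 15/16.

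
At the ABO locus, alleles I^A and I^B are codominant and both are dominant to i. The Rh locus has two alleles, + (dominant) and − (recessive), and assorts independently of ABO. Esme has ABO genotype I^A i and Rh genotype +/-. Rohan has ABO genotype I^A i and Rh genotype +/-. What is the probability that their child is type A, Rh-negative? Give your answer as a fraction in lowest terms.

3/16

ABO cross I^A i × I^A i → offspring phenotypes: 1/4 O, 3/4 A.
Rh cross +/- × +/- → 3/4 Rh+, 1/4 Rh-.
Independent loci: P(type A, Rh-negative) = 3/4 × 1/4 = 3/16.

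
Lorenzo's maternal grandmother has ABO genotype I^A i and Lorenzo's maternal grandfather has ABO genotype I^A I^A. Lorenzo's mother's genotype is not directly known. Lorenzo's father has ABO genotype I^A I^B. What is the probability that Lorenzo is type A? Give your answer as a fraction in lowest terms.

Lorenzo's mother's ABO genotype from I^A i × I^A I^A: 1/2 I^A I^A, 1/2 I^A i.
Crossing each possibility with the father I^A I^B and summing P(type A): 1/2·1/2 + 1/2·1/2 = 1/2.

1/2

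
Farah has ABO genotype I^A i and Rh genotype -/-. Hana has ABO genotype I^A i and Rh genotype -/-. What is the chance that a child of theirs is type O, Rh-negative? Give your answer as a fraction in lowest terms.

ABO cross I^A i × I^A i → offspring phenotypes: 1/4 O, 3/4 A.
Rh cross -/- × -/- → 1 Rh-.
Independent loci: P(type O, Rh-negative) = 1/4 × 1 = 1/4.

1/4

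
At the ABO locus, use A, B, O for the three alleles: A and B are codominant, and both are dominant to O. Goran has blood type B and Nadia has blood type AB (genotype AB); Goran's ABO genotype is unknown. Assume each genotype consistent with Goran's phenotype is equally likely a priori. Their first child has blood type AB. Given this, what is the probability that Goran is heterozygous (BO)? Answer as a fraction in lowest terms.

Possible genotypes: Goran ∈ {BB, BO}; Nadia ∈ {AB}.
Weight each parental genotype pair by prior × P(type-AB child):
  BB × AB: posterior weight 2/3.
  BO × AB: posterior weight 1/3.
Sum the posterior weight over pairs where Goran is BO: 1/3.

1/3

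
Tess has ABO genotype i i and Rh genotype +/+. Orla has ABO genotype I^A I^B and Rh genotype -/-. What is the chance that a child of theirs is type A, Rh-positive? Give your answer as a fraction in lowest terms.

1/2

ABO cross i i × I^A I^B → offspring phenotypes: 1/2 A, 1/2 B.
Rh cross +/+ × -/- → 1 Rh+.
Independent loci: P(type A, Rh-positive) = 1/2 × 1 = 1/2.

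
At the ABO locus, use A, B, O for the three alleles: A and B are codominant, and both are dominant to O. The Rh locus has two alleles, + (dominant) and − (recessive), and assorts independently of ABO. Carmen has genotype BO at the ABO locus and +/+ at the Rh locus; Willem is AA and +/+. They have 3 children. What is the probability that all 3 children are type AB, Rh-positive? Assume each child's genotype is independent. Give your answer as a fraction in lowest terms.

ABO cross BO × AA → 1/2 A, 1/2 AB.
Rh cross +/+ × +/+ → 1 Rh+; so P(type AB, Rh-positive) = 1/2 × 1 = 1/2 per child.
All 3 independent: (1/2)^3 = 1/8.

1/8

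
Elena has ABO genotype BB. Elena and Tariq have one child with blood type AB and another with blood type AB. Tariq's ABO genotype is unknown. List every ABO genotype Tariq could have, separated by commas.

For each candidate genotype of Tariq, check whether crossing it with BB can produce every observed child phenotype.
  AA → possible child types {AB} ✓
  AB → possible child types {B, AB} ✓
  AO → possible child types {B, AB} ✓
  BB → possible child types {B} ✗
  BO → possible child types {B} ✗
  OO → possible child types {B} ✗

AA, AB, AO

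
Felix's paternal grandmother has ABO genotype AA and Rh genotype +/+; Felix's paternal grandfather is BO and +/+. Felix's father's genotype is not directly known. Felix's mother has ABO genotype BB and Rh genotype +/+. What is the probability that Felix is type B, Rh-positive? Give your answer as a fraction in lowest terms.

1/2

Felix's father's ABO genotype from AA × BO: 1/2 AB, 1/2 AO.
Crossing each possibility with the mother BB and summing P(type B): 1/2·1/2 + 1/2·1/2 = 1/2.
Similarly for Rh via the father's Rh distribution: P(Rh+) = 1.
Independent loci: 1/2 × 1 = 1/2.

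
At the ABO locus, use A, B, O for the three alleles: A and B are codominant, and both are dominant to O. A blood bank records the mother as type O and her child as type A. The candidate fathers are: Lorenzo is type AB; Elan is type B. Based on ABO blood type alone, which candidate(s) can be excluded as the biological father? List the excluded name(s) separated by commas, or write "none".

Elan

A candidate is excluded only if no genotype consistent with his phenotype could produce a type A child with a type O mother.
Elan (type B): no genotype consistent with that phenotype can produce a type-A child with a type-O mother.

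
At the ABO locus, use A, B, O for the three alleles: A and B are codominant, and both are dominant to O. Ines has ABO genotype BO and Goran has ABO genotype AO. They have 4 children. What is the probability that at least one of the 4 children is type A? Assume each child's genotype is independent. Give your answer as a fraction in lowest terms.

ABO cross BO × AO → 1/4 O, 1/4 A, 1/4 B, 1/4 AB.
So P(type A) = 1/4 per child.
P(none) = (3/4)^4 = 81/256; P(at least one) = 1 − 81/256 = 175/256.

175/256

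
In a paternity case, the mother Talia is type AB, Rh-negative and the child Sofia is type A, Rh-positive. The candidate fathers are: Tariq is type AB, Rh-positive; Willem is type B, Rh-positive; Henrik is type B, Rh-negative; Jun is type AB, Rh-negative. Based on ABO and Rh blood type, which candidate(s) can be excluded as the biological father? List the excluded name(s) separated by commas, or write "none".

A candidate is excluded only if no genotype consistent with his phenotype could produce a type A, Rh-positive child with a type AB, Rh-negative mother.
Henrik (type B, Rh-): no genotype consistent with that phenotype can produce a type-A Rh+ child with a type-AB mother.
Jun (type AB, Rh-): no genotype consistent with that phenotype can produce a type-A Rh+ child with a type-AB mother.

Henrik, Jun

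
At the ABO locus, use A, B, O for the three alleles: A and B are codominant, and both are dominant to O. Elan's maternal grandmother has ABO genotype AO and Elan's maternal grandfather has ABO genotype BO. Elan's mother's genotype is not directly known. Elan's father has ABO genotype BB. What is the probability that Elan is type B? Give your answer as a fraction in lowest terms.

3/4

Elan's mother's ABO genotype from AO × BO: 1/4 AB, 1/4 AO, 1/4 BO, 1/4 OO.
Crossing each possibility with the father BB and summing P(type B): 1/4·1/2 + 1/4·1/2 + 1/4·1 + 1/4·1 = 3/4.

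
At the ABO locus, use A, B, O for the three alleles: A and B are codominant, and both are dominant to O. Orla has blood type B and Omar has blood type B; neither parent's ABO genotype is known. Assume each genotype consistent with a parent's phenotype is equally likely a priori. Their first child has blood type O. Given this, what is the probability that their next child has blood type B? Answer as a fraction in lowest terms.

Possible genotypes: Orla ∈ {BB, BO}; Omar ∈ {BB, BO}.
Weight each parental genotype pair by prior × P(type-O child):
  BO × BO: posterior weight 1; P(next child type B) = 3/4.
Weighted sum = 3/4.

3/4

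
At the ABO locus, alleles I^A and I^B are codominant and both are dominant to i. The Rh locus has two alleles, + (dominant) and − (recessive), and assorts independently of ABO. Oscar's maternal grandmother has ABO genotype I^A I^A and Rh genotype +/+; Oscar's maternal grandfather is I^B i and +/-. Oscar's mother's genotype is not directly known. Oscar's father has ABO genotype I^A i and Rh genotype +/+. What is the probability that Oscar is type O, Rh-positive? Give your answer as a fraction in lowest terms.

1/8

Oscar's mother's ABO genotype from I^A I^A × I^B i: 1/2 I^A I^B, 1/2 I^A i.
Crossing each possibility with the father I^A i and summing P(type O): 1/2·0 + 1/2·1/4 = 1/8.
Similarly for Rh via the mother's Rh distribution: P(Rh+) = 1.
Independent loci: 1/8 × 1 = 1/8.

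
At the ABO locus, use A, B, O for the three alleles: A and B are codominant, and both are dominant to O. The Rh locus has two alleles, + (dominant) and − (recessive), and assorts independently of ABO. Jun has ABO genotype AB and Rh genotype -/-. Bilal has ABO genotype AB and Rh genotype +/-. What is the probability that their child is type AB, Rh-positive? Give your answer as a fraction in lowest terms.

1/4

ABO cross AB × AB → offspring phenotypes: 1/4 A, 1/4 B, 1/2 AB.
Rh cross -/- × +/- → 1/2 Rh+, 1/2 Rh-.
Independent loci: P(type AB, Rh-positive) = 1/2 × 1/2 = 1/4.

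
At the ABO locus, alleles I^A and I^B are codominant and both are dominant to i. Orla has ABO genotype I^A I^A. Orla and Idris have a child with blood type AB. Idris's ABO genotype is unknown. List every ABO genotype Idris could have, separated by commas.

I^A I^B, I^B I^B, I^B i

For each candidate genotype of Idris, check whether crossing it with I^A I^A can produce every observed child phenotype.
  I^A I^A → possible child types {A} ✗
  I^A I^B → possible child types {A, AB} ✓
  I^A i → possible child types {A} ✗
  I^B I^B → possible child types {AB} ✓
  I^B i → possible child types {A, AB} ✓
  i i → possible child types {A} ✗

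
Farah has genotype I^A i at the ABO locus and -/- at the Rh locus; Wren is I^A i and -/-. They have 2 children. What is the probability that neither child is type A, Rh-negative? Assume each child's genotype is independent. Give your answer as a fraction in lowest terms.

1/16

ABO cross I^A i × I^A i → 1/4 O, 3/4 A.
Rh cross -/- × -/- → 1 Rh-; so P(type A, Rh-negative) = 3/4 × 1 = 3/4 per child.
P(not type A, Rh-negative) = 1/4 for one child; (1/4)^2 = 1/16.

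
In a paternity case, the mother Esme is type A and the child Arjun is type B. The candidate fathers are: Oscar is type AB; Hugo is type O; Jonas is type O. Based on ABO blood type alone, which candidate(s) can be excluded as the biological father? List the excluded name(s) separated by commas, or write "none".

Hugo, Jonas

A candidate is excluded only if no genotype consistent with his phenotype could produce a type B child with a type A mother.
Hugo (type O): no genotype consistent with that phenotype can produce a type-B child with a type-A mother.
Jonas (type O): no genotype consistent with that phenotype can produce a type-B child with a type-A mother.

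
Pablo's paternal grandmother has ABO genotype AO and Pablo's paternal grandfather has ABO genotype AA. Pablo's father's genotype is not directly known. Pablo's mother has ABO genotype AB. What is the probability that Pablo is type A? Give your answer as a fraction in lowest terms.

1/2

Pablo's father's ABO genotype from AO × AA: 1/2 AA, 1/2 AO.
Crossing each possibility with the mother AB and summing P(type A): 1/2·1/2 + 1/2·1/2 = 1/2.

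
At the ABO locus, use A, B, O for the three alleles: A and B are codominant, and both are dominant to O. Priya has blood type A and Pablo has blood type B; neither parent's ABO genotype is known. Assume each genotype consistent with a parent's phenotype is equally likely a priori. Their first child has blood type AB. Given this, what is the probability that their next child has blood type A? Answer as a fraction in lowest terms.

5/36

Possible genotypes: Priya ∈ {AA, AO}; Pablo ∈ {BB, BO}.
Weight each parental genotype pair by prior × P(type-AB child):
  AA × BB: posterior weight 4/9; P(next child type A) = 0.
  AA × BO: posterior weight 2/9; P(next child type A) = 1/2.
  AO × BB: posterior weight 2/9; P(next child type A) = 0.
  AO × BO: posterior weight 1/9; P(next child type A) = 1/4.
Weighted sum = 5/36.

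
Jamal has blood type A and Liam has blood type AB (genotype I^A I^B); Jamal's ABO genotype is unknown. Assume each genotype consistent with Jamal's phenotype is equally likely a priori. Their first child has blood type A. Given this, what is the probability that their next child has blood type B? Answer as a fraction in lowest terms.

1/8

Possible genotypes: Jamal ∈ {I^A I^A, I^A i}; Liam ∈ {I^A I^B}.
Weight each parental genotype pair by prior × P(type-A child):
  I^A I^A × I^A I^B: posterior weight 1/2; P(next child type B) = 0.
  I^A i × I^A I^B: posterior weight 1/2; P(next child type B) = 1/4.
Weighted sum = 1/8.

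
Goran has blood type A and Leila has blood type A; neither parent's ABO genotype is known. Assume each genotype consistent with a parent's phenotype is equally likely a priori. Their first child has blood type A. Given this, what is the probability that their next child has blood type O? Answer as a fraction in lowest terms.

Possible genotypes: Goran ∈ {AA, AO}; Leila ∈ {AA, AO}.
Weight each parental genotype pair by prior × P(type-A child):
  AA × AA: posterior weight 4/15; P(next child type O) = 0.
  AA × AO: posterior weight 4/15; P(next child type O) = 0.
  AO × AA: posterior weight 4/15; P(next child type O) = 0.
  AO × AO: posterior weight 1/5; P(next child type O) = 1/4.
Weighted sum = 1/20.

1/20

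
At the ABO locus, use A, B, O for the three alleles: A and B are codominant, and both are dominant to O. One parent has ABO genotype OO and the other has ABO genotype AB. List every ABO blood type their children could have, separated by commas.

A, B

Gametes from OO × AB give offspring ABO genotypes AO, BO, i.e. phenotypes A, B.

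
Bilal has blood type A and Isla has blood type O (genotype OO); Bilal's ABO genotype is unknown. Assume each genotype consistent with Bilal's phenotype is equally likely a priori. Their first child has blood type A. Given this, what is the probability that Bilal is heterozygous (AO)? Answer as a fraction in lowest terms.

1/3

Possible genotypes: Bilal ∈ {AA, AO}; Isla ∈ {OO}.
Weight each parental genotype pair by prior × P(type-A child):
  AA × OO: posterior weight 2/3.
  AO × OO: posterior weight 1/3.
Sum the posterior weight over pairs where Bilal is AO: 1/3.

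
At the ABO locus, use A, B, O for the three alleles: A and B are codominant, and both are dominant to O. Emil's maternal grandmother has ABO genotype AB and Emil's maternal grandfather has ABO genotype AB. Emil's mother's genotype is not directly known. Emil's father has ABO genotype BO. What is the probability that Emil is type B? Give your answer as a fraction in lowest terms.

Emil's mother's ABO genotype from AB × AB: 1/4 AA, 1/2 AB, 1/4 BB.
Crossing each possibility with the father BO and summing P(type B): 1/4·0 + 1/2·1/2 + 1/4·1 = 1/2.

1/2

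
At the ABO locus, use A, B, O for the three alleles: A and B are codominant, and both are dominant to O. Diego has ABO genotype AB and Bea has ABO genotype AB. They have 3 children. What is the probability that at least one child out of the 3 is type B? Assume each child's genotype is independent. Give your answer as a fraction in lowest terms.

ABO cross AB × AB → 1/4 A, 1/4 B, 1/2 AB.
So P(type B) = 1/4 per child.
P(none) = (3/4)^3 = 27/64; P(at least one) = 1 − 27/64 = 37/64.

37/64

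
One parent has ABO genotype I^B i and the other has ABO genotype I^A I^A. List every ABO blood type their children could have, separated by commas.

A, AB

Gametes from I^B i × I^A I^A give offspring ABO genotypes I^A I^B, I^A i, i.e. phenotypes A, AB.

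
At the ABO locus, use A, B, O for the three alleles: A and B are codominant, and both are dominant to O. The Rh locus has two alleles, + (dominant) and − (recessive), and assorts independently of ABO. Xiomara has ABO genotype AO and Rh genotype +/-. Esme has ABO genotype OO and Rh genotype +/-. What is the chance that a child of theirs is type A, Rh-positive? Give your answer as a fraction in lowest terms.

3/8

ABO cross AO × OO → offspring phenotypes: 1/2 O, 1/2 A.
Rh cross +/- × +/- → 3/4 Rh+, 1/4 Rh-.
Independent loci: P(type A, Rh-positive) = 1/2 × 3/4 = 3/8.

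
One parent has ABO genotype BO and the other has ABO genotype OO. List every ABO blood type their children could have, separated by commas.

O, B

Gametes from BO × OO give offspring ABO genotypes BO, OO, i.e. phenotypes O, B.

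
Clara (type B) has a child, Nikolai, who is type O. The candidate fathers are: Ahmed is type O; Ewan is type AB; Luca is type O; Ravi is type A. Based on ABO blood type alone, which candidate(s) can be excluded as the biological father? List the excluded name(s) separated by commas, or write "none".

Ewan

A candidate is excluded only if no genotype consistent with his phenotype could produce a type O child with a type B mother.
Ewan (type AB): no genotype consistent with that phenotype can produce a type-O child with a type-B mother.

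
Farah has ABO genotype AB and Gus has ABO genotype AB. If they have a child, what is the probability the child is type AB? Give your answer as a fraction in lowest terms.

ABO cross AB × AB → offspring phenotypes: 1/4 A, 1/4 B, 1/2 AB.
So P(type AB) = 1/2.

1/2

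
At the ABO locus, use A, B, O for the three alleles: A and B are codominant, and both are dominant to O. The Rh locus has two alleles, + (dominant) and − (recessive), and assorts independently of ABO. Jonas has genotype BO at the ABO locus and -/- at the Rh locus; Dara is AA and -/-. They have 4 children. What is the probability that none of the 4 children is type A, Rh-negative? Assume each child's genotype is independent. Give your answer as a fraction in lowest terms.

ABO cross BO × AA → 1/2 A, 1/2 AB.
Rh cross -/- × -/- → 1 Rh-; so P(type A, Rh-negative) = 1/2 × 1 = 1/2 per child.
P(not type A, Rh-negative) = 1/2 for one child; (1/2)^4 = 1/16.

1/16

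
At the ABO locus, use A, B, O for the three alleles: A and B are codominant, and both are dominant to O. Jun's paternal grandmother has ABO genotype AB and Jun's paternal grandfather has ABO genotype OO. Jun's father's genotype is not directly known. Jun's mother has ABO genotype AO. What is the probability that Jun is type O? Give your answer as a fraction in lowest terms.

1/4

Jun's father's ABO genotype from AB × OO: 1/2 AO, 1/2 BO.
Crossing each possibility with the mother AO and summing P(type O): 1/2·1/4 + 1/2·1/4 = 1/4.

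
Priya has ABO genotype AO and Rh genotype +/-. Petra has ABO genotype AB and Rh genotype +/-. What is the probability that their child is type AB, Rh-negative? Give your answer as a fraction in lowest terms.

1/16

ABO cross AO × AB → offspring phenotypes: 1/2 A, 1/4 B, 1/4 AB.
Rh cross +/- × +/- → 3/4 Rh+, 1/4 Rh-.
Independent loci: P(type AB, Rh-negative) = 1/4 × 1/4 = 1/16.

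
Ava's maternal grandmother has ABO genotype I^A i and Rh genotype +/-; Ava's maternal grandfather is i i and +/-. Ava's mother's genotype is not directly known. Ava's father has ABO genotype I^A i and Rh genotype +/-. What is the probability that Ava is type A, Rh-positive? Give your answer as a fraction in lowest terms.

Ava's mother's ABO genotype from I^A i × i i: 1/2 I^A i, 1/2 i i.
Crossing each possibility with the father I^A i and summing P(type A): 1/2·3/4 + 1/2·1/2 = 5/8.
Similarly for Rh via the mother's Rh distribution: P(Rh+) = 3/4.
Independent loci: 5/8 × 3/4 = 15/32.

15/32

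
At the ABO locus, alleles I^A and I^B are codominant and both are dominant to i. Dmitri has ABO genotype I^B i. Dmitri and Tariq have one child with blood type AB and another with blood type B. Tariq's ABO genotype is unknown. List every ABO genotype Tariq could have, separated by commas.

For each candidate genotype of Tariq, check whether crossing it with I^B i can produce every observed child phenotype.
  I^A I^A → possible child types {A, AB} ✗
  I^A I^B → possible child types {A, B, AB} ✓
  I^A i → possible child types {O, A, B, AB} ✓
  I^B I^B → possible child types {B} ✗
  I^B i → possible child types {O, B} ✗
  i i → possible child types {O, B} ✗

I^A I^B, I^A i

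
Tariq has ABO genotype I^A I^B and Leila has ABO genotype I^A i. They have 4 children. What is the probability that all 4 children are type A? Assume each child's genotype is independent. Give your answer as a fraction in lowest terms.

1/16

ABO cross I^A I^B × I^A i → 1/2 A, 1/4 B, 1/4 AB.
So P(type A) = 1/2 per child.
All 4 independent: (1/2)^4 = 1/16.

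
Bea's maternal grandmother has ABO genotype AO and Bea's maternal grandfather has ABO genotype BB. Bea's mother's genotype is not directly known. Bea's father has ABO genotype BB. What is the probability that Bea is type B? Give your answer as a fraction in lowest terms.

3/4

Bea's mother's ABO genotype from AO × BB: 1/2 AB, 1/2 BO.
Crossing each possibility with the father BB and summing P(type B): 1/2·1/2 + 1/2·1 = 3/4.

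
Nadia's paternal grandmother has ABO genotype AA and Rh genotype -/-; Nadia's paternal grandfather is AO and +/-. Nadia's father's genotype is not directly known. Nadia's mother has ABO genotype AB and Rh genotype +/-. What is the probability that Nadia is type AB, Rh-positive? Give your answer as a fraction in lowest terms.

15/64

Nadia's father's ABO genotype from AA × AO: 1/2 AA, 1/2 AO.
Crossing each possibility with the mother AB and summing P(type AB): 1/2·1/2 + 1/2·1/4 = 3/8.
Similarly for Rh via the father's Rh distribution: P(Rh+) = 5/8.
Independent loci: 3/8 × 5/8 = 15/64.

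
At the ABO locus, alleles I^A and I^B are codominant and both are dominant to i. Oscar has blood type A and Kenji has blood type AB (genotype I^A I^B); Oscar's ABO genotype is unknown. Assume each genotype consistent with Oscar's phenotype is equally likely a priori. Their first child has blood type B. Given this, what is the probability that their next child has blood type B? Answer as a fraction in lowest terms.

Possible genotypes: Oscar ∈ {I^A I^A, I^A i}; Kenji ∈ {I^A I^B}.
Weight each parental genotype pair by prior × P(type-B child):
  I^A i × I^A I^B: posterior weight 1; P(next child type B) = 1/4.
Weighted sum = 1/4.

1/4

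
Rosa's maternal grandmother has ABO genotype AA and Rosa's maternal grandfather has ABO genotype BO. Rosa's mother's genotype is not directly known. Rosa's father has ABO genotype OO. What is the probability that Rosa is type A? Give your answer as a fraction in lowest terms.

Rosa's mother's ABO genotype from AA × BO: 1/2 AB, 1/2 AO.
Crossing each possibility with the father OO and summing P(type A): 1/2·1/2 + 1/2·1/2 = 1/2.

1/2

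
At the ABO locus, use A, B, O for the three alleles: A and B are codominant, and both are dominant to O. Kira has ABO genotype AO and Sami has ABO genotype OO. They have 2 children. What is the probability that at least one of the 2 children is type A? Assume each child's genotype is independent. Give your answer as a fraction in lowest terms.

3/4

ABO cross AO × OO → 1/2 O, 1/2 A.
So P(type A) = 1/2 per child.
P(none) = (1/2)^2 = 1/4; P(at least one) = 1 − 1/4 = 3/4.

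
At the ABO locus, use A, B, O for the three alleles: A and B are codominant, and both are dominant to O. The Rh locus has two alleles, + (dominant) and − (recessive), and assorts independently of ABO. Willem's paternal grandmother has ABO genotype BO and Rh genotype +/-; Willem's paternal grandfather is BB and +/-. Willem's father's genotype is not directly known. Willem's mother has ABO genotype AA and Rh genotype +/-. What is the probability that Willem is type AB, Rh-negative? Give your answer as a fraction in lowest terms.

Willem's father's ABO genotype from BO × BB: 1/2 BB, 1/2 BO.
Crossing each possibility with the mother AA and summing P(type AB): 1/2·1 + 1/2·1/2 = 3/4.
Similarly for Rh via the father's Rh distribution: P(Rh-) = 1/4.
Independent loci: 3/4 × 1/4 = 3/16.

3/16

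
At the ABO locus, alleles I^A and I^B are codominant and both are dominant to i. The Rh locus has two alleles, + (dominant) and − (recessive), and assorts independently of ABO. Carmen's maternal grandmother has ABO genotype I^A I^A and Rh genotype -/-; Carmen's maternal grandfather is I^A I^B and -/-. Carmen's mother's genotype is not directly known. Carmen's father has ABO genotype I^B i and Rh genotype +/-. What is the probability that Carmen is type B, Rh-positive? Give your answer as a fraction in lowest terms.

1/8

Carmen's mother's ABO genotype from I^A I^A × I^A I^B: 1/2 I^A I^A, 1/2 I^A I^B.
Crossing each possibility with the father I^B i and summing P(type B): 1/2·0 + 1/2·1/2 = 1/4.
Similarly for Rh via the mother's Rh distribution: P(Rh+) = 1/2.
Independent loci: 1/4 × 1/2 = 1/8.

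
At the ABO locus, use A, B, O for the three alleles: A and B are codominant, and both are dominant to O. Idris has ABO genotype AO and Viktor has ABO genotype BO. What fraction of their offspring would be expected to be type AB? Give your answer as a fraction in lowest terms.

1/4

ABO cross AO × BO → offspring phenotypes: 1/4 O, 1/4 A, 1/4 B, 1/4 AB.
So P(type AB) = 1/4.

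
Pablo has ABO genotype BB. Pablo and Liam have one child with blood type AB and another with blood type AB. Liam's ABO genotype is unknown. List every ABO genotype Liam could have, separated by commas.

For each candidate genotype of Liam, check whether crossing it with BB can produce every observed child phenotype.
  AA → possible child types {AB} ✓
  AB → possible child types {B, AB} ✓
  AO → possible child types {B, AB} ✓
  BB → possible child types {B} ✗
  BO → possible child types {B} ✗
  OO → possible child types {B} ✗

AA, AB, AO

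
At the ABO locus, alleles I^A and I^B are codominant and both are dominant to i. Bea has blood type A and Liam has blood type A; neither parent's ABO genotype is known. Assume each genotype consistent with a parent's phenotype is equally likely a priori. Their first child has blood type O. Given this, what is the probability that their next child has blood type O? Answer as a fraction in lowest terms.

1/4

Possible genotypes: Bea ∈ {I^A I^A, I^A i}; Liam ∈ {I^A I^A, I^A i}.
Weight each parental genotype pair by prior × P(type-O child):
  I^A i × I^A i: posterior weight 1; P(next child type O) = 1/4.
Weighted sum = 1/4.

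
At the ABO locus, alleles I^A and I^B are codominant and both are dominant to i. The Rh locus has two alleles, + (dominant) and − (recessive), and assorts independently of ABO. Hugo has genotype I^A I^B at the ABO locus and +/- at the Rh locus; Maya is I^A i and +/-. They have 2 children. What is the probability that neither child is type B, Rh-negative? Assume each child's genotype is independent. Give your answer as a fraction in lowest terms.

225/256

ABO cross I^A I^B × I^A i → 1/2 A, 1/4 B, 1/4 AB.
Rh cross +/- × +/- → 3/4 Rh+, 1/4 Rh-; so P(type B, Rh-negative) = 1/4 × 1/4 = 1/16 per child.
P(not type B, Rh-negative) = 15/16 for one child; (15/16)^2 = 225/256.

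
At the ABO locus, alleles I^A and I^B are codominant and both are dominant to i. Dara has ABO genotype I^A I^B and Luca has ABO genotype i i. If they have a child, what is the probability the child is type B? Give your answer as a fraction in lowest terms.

ABO cross I^A I^B × i i → offspring phenotypes: 1/2 A, 1/2 B.
So P(type B) = 1/2.

1/2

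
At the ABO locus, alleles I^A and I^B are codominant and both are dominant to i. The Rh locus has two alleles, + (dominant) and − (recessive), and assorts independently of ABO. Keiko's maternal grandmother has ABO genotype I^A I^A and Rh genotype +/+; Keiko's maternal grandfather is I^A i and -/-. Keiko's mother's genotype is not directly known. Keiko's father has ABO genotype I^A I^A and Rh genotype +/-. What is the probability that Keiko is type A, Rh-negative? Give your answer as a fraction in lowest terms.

Keiko's mother's ABO genotype from I^A I^A × I^A i: 1/2 I^A I^A, 1/2 I^A i.
Crossing each possibility with the father I^A I^A and summing P(type A): 1/2·1 + 1/2·1 = 1.
Similarly for Rh via the mother's Rh distribution: P(Rh-) = 1/4.
Independent loci: 1 × 1/4 = 1/4.

1/4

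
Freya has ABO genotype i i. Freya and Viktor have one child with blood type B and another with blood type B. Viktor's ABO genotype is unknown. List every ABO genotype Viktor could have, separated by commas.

For each candidate genotype of Viktor, check whether crossing it with i i can produce every observed child phenotype.
  I^A I^A → possible child types {A} ✗
  I^A I^B → possible child types {A, B} ✓
  I^A i → possible child types {O, A} ✗
  I^B I^B → possible child types {B} ✓
  I^B i → possible child types {O, B} ✓
  i i → possible child types {O} ✗

I^A I^B, I^B I^B, I^B i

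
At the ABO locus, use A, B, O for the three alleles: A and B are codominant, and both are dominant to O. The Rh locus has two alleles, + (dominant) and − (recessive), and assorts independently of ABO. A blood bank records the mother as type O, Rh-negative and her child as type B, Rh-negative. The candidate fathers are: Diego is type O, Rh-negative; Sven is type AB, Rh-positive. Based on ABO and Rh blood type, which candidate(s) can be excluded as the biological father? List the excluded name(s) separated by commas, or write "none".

Diego

A candidate is excluded only if no genotype consistent with his phenotype could produce a type B, Rh-negative child with a type O, Rh-negative mother.
Diego (type O, Rh-): no genotype consistent with that phenotype can produce a type-B Rh- child with a type-O mother.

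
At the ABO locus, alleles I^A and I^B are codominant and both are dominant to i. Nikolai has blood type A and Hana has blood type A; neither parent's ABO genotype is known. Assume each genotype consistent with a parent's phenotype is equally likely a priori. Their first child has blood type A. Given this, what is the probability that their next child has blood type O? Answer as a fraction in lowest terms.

1/20

Possible genotypes: Nikolai ∈ {I^A I^A, I^A i}; Hana ∈ {I^A I^A, I^A i}.
Weight each parental genotype pair by prior × P(type-A child):
  I^A I^A × I^A I^A: posterior weight 4/15; P(next child type O) = 0.
  I^A I^A × I^A i: posterior weight 4/15; P(next child type O) = 0.
  I^A i × I^A I^A: posterior weight 4/15; P(next child type O) = 0.
  I^A i × I^A i: posterior weight 1/5; P(next child type O) = 1/4.
Weighted sum = 1/20.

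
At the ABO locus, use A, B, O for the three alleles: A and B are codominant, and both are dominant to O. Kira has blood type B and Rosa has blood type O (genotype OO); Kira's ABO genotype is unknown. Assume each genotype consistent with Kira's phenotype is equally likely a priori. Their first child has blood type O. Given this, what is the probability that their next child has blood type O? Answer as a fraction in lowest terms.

1/2

Possible genotypes: Kira ∈ {BB, BO}; Rosa ∈ {OO}.
Weight each parental genotype pair by prior × P(type-O child):
  BO × OO: posterior weight 1; P(next child type O) = 1/2.
Weighted sum = 1/2.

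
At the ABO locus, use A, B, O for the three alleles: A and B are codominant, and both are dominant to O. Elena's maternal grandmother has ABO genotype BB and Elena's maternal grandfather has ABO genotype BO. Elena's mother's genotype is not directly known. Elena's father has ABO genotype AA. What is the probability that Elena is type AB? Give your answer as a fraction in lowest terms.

3/4

Elena's mother's ABO genotype from BB × BO: 1/2 BB, 1/2 BO.
Crossing each possibility with the father AA and summing P(type AB): 1/2·1 + 1/2·1/2 = 3/4.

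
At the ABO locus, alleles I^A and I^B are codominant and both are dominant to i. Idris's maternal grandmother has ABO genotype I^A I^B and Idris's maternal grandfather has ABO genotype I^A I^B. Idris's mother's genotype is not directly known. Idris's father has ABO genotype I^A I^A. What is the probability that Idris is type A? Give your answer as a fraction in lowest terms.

Idris's mother's ABO genotype from I^A I^B × I^A I^B: 1/4 I^A I^A, 1/2 I^A I^B, 1/4 I^B I^B.
Crossing each possibility with the father I^A I^A and summing P(type A): 1/4·1 + 1/2·1/2 + 1/4·0 = 1/2.

1/2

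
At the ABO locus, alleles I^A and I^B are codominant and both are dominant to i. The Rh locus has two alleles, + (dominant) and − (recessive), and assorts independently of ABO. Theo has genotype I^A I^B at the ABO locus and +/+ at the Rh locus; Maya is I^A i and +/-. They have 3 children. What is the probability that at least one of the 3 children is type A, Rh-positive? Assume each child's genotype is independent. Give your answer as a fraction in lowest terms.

ABO cross I^A I^B × I^A i → 1/2 A, 1/4 B, 1/4 AB.
Rh cross +/+ × +/- → 1 Rh+; so P(type A, Rh-positive) = 1/2 × 1 = 1/2 per child.
P(none) = (1/2)^3 = 1/8; P(at least one) = 1 − 1/8 = 7/8.

7/8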